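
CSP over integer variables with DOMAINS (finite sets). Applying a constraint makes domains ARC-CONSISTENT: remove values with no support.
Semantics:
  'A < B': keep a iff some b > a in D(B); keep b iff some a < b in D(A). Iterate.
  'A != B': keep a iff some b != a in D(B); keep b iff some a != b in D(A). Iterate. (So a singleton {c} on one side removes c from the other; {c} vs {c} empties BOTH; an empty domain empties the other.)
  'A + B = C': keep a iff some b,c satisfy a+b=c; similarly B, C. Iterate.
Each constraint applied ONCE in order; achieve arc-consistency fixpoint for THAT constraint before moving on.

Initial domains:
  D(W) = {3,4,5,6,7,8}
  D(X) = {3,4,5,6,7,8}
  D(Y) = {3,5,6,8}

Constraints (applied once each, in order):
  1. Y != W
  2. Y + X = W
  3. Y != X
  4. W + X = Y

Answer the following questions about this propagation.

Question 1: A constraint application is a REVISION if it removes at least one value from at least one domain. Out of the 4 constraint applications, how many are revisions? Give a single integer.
Answer: 2

Derivation:
Constraint 1 (Y != W) on D(Y)={3,5,6,8} D(W)={3,4,5,6,7,8}: no change => not a revision
Constraint 2 (Y + X = W) on D(Y)={3,5,6,8} D(X)={3,4,5,6,7,8} D(W)={3,4,5,6,7,8}: Y {3,5,6,8}->{3,5}; X {3,4,5,6,7,8}->{3,4,5}; W {3,4,5,6,7,8}->{6,7,8} => REVISION
Constraint 3 (Y != X) on D(Y)={3,5} D(X)={3,4,5}: no change => not a revision
Constraint 4 (W + X = Y) on D(W)={6,7,8} D(X)={3,4,5} D(Y)={3,5}: W {6,7,8}->{}; X {3,4,5}->{}; Y {3,5}->{} => REVISION
Total revisions = 2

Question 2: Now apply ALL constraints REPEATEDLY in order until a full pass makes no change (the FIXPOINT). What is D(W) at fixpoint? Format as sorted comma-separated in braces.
pass 0 (initial): D(W)={3,4,5,6,7,8}
pass 1: W {3,4,5,6,7,8}->{}; X {3,4,5,6,7,8}->{}; Y {3,5,6,8}->{}
pass 2: no change
Fixpoint after 2 passes: D(W) = {}

Answer: {}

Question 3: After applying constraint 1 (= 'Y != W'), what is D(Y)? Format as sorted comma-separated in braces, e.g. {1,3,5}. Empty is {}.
Answer: {3,5,6,8}

Derivation:
Constraint 1 (Y != W) on D(Y)={3,5,6,8} D(W)={3,4,5,6,7,8}: no change
So after constraint 1: D(Y) = {3,5,6,8}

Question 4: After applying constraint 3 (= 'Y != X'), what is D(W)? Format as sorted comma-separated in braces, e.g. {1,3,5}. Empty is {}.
Constraint 1 (Y != W) on D(Y)={3,5,6,8} D(W)={3,4,5,6,7,8}: no change
Constraint 2 (Y + X = W) on D(Y)={3,5,6,8} D(X)={3,4,5,6,7,8} D(W)={3,4,5,6,7,8}: Y {3,5,6,8}->{3,5}; X {3,4,5,6,7,8}->{3,4,5}; W {3,4,5,6,7,8}->{6,7,8}
Constraint 3 (Y != X) on D(Y)={3,5} D(X)={3,4,5}: no change
So after constraint 3: D(W) = {6,7,8}

Answer: {6,7,8}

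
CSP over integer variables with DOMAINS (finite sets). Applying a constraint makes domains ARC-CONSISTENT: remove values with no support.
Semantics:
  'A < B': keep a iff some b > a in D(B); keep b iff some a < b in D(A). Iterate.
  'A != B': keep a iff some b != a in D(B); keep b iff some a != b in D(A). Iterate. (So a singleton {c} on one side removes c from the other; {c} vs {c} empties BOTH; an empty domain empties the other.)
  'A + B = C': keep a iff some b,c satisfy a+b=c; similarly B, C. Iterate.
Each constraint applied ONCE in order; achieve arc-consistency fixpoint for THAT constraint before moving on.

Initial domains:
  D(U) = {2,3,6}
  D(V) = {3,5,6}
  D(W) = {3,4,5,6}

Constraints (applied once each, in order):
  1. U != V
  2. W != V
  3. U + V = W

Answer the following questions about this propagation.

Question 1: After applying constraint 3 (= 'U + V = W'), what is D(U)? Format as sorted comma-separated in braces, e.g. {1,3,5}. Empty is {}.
Answer: {2,3}

Derivation:
Constraint 1 (U != V) on D(U)={2,3,6} D(V)={3,5,6}: no change
Constraint 2 (W != V) on D(W)={3,4,5,6} D(V)={3,5,6}: no change
Constraint 3 (U + V = W) on D(U)={2,3,6} D(V)={3,5,6} D(W)={3,4,5,6}: U {2,3,6}->{2,3}; V {3,5,6}->{3}; W {3,4,5,6}->{5,6}
So after constraint 3: D(U) = {2,3}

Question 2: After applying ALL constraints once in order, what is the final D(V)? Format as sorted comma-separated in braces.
Answer: {3}

Derivation:
Constraint 1 (U != V) on D(U)={2,3,6} D(V)={3,5,6}: no change
Constraint 2 (W != V) on D(W)={3,4,5,6} D(V)={3,5,6}: no change
Constraint 3 (U + V = W) on D(U)={2,3,6} D(V)={3,5,6} D(W)={3,4,5,6}: U {2,3,6}->{2,3}; V {3,5,6}->{3}; W {3,4,5,6}->{5,6}
So after all 3 constraints: D(V) = {3}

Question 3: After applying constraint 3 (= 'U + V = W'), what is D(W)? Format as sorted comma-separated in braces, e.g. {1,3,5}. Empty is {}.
Answer: {5,6}

Derivation:
Constraint 1 (U != V) on D(U)={2,3,6} D(V)={3,5,6}: no change
Constraint 2 (W != V) on D(W)={3,4,5,6} D(V)={3,5,6}: no change
Constraint 3 (U + V = W) on D(U)={2,3,6} D(V)={3,5,6} D(W)={3,4,5,6}: U {2,3,6}->{2,3}; V {3,5,6}->{3}; W {3,4,5,6}->{5,6}
So after constraint 3: D(W) = {5,6}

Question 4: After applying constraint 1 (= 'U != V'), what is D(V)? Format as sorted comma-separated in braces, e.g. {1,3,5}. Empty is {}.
Constraint 1 (U != V) on D(U)={2,3,6} D(V)={3,5,6}: no change
So after constraint 1: D(V) = {3,5,6}

Answer: {3,5,6}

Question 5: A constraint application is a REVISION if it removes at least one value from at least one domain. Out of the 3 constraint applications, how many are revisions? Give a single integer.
Constraint 1 (U != V) on D(U)={2,3,6} D(V)={3,5,6}: no change => not a revision
Constraint 2 (W != V) on D(W)={3,4,5,6} D(V)={3,5,6}: no change => not a revision
Constraint 3 (U + V = W) on D(U)={2,3,6} D(V)={3,5,6} D(W)={3,4,5,6}: U {2,3,6}->{2,3}; V {3,5,6}->{3}; W {3,4,5,6}->{5,6} => REVISION
Total revisions = 1

Answer: 1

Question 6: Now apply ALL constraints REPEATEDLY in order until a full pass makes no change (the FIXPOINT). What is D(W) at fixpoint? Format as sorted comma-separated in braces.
Answer: {5}

Derivation:
pass 0 (initial): D(W)={3,4,5,6}
pass 1: U {2,3,6}->{2,3}; V {3,5,6}->{3}; W {3,4,5,6}->{5,6}
pass 2: U {2,3}->{2}; W {5,6}->{5}
pass 3: no change
Fixpoint after 3 passes: D(W) = {5}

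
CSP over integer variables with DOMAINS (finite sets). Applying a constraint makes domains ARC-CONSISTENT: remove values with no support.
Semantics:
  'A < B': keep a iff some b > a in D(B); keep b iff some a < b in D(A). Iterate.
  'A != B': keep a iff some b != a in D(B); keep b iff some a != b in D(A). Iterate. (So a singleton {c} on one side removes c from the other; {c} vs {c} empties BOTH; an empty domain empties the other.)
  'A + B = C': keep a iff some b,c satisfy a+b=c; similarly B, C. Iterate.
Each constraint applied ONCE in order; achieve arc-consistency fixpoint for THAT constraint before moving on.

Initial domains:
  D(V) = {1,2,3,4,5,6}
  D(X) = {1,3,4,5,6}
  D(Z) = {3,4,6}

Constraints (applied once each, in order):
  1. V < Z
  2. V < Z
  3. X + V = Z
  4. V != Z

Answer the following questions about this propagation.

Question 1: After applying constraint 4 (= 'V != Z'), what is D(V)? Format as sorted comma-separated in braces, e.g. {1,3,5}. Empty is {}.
Answer: {1,2,3,5}

Derivation:
Constraint 1 (V < Z) on D(V)={1,2,3,4,5,6} D(Z)={3,4,6}: V {1,2,3,4,5,6}->{1,2,3,4,5}
Constraint 2 (V < Z) on D(V)={1,2,3,4,5} D(Z)={3,4,6}: no change
Constraint 3 (X + V = Z) on D(X)={1,3,4,5,6} D(V)={1,2,3,4,5} D(Z)={3,4,6}: X {1,3,4,5,6}->{1,3,4,5}; V {1,2,3,4,5}->{1,2,3,5}
Constraint 4 (V != Z) on D(V)={1,2,3,5} D(Z)={3,4,6}: no change
So after constraint 4: D(V) = {1,2,3,5}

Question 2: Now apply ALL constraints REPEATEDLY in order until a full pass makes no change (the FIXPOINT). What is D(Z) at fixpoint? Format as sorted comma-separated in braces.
Answer: {3,4,6}

Derivation:
pass 0 (initial): D(Z)={3,4,6}
pass 1: V {1,2,3,4,5,6}->{1,2,3,5}; X {1,3,4,5,6}->{1,3,4,5}
pass 2: no change
Fixpoint after 2 passes: D(Z) = {3,4,6}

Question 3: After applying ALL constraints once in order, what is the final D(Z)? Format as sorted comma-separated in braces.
Answer: {3,4,6}

Derivation:
Constraint 1 (V < Z) on D(V)={1,2,3,4,5,6} D(Z)={3,4,6}: V {1,2,3,4,5,6}->{1,2,3,4,5}
Constraint 2 (V < Z) on D(V)={1,2,3,4,5} D(Z)={3,4,6}: no change
Constraint 3 (X + V = Z) on D(X)={1,3,4,5,6} D(V)={1,2,3,4,5} D(Z)={3,4,6}: X {1,3,4,5,6}->{1,3,4,5}; V {1,2,3,4,5}->{1,2,3,5}
Constraint 4 (V != Z) on D(V)={1,2,3,5} D(Z)={3,4,6}: no change
So after all 4 constraints: D(Z) = {3,4,6}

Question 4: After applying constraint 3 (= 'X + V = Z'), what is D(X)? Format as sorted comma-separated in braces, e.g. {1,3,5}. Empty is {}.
Answer: {1,3,4,5}

Derivation:
Constraint 1 (V < Z) on D(V)={1,2,3,4,5,6} D(Z)={3,4,6}: V {1,2,3,4,5,6}->{1,2,3,4,5}
Constraint 2 (V < Z) on D(V)={1,2,3,4,5} D(Z)={3,4,6}: no change
Constraint 3 (X + V = Z) on D(X)={1,3,4,5,6} D(V)={1,2,3,4,5} D(Z)={3,4,6}: X {1,3,4,5,6}->{1,3,4,5}; V {1,2,3,4,5}->{1,2,3,5}
So after constraint 3: D(X) = {1,3,4,5}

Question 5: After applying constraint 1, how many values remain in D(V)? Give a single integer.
Answer: 5

Derivation:
Constraint 1 (V < Z) on D(V)={1,2,3,4,5,6} D(Z)={3,4,6}: V {1,2,3,4,5,6}->{1,2,3,4,5}
So after constraint 1: D(V)={1,2,3,4,5}, size = 5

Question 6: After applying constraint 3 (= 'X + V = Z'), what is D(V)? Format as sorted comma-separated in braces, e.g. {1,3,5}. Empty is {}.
Answer: {1,2,3,5}

Derivation:
Constraint 1 (V < Z) on D(V)={1,2,3,4,5,6} D(Z)={3,4,6}: V {1,2,3,4,5,6}->{1,2,3,4,5}
Constraint 2 (V < Z) on D(V)={1,2,3,4,5} D(Z)={3,4,6}: no change
Constraint 3 (X + V = Z) on D(X)={1,3,4,5,6} D(V)={1,2,3,4,5} D(Z)={3,4,6}: X {1,3,4,5,6}->{1,3,4,5}; V {1,2,3,4,5}->{1,2,3,5}
So after constraint 3: D(V) = {1,2,3,5}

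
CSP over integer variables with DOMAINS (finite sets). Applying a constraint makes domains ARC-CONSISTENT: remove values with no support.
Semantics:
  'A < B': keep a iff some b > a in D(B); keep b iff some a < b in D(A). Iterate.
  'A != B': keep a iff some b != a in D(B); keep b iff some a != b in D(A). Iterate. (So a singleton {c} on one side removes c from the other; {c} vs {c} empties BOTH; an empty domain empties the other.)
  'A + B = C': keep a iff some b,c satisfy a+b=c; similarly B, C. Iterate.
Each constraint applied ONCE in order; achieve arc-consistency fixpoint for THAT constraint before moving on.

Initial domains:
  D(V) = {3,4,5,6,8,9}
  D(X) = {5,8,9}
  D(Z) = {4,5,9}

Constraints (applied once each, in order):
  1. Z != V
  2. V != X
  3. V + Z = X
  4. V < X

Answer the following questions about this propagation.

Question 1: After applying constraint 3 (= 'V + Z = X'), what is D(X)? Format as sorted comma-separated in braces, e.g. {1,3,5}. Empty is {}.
Answer: {8,9}

Derivation:
Constraint 1 (Z != V) on D(Z)={4,5,9} D(V)={3,4,5,6,8,9}: no change
Constraint 2 (V != X) on D(V)={3,4,5,6,8,9} D(X)={5,8,9}: no change
Constraint 3 (V + Z = X) on D(V)={3,4,5,6,8,9} D(Z)={4,5,9} D(X)={5,8,9}: V {3,4,5,6,8,9}->{3,4,5}; Z {4,5,9}->{4,5}; X {5,8,9}->{8,9}
So after constraint 3: D(X) = {8,9}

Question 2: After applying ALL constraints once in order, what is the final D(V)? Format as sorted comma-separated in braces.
Constraint 1 (Z != V) on D(Z)={4,5,9} D(V)={3,4,5,6,8,9}: no change
Constraint 2 (V != X) on D(V)={3,4,5,6,8,9} D(X)={5,8,9}: no change
Constraint 3 (V + Z = X) on D(V)={3,4,5,6,8,9} D(Z)={4,5,9} D(X)={5,8,9}: V {3,4,5,6,8,9}->{3,4,5}; Z {4,5,9}->{4,5}; X {5,8,9}->{8,9}
Constraint 4 (V < X) on D(V)={3,4,5} D(X)={8,9}: no change
So after all 4 constraints: D(V) = {3,4,5}

Answer: {3,4,5}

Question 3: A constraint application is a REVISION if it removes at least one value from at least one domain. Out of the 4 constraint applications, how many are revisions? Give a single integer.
Answer: 1

Derivation:
Constraint 1 (Z != V) on D(Z)={4,5,9} D(V)={3,4,5,6,8,9}: no change => not a revision
Constraint 2 (V != X) on D(V)={3,4,5,6,8,9} D(X)={5,8,9}: no change => not a revision
Constraint 3 (V + Z = X) on D(V)={3,4,5,6,8,9} D(Z)={4,5,9} D(X)={5,8,9}: V {3,4,5,6,8,9}->{3,4,5}; Z {4,5,9}->{4,5}; X {5,8,9}->{8,9} => REVISION
Constraint 4 (V < X) on D(V)={3,4,5} D(X)={8,9}: no change => not a revision
Total revisions = 1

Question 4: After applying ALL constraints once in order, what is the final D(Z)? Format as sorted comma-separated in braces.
Constraint 1 (Z != V) on D(Z)={4,5,9} D(V)={3,4,5,6,8,9}: no change
Constraint 2 (V != X) on D(V)={3,4,5,6,8,9} D(X)={5,8,9}: no change
Constraint 3 (V + Z = X) on D(V)={3,4,5,6,8,9} D(Z)={4,5,9} D(X)={5,8,9}: V {3,4,5,6,8,9}->{3,4,5}; Z {4,5,9}->{4,5}; X {5,8,9}->{8,9}
Constraint 4 (V < X) on D(V)={3,4,5} D(X)={8,9}: no change
So after all 4 constraints: D(Z) = {4,5}

Answer: {4,5}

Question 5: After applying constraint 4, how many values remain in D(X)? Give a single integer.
Constraint 1 (Z != V) on D(Z)={4,5,9} D(V)={3,4,5,6,8,9}: no change
Constraint 2 (V != X) on D(V)={3,4,5,6,8,9} D(X)={5,8,9}: no change
Constraint 3 (V + Z = X) on D(V)={3,4,5,6,8,9} D(Z)={4,5,9} D(X)={5,8,9}: V {3,4,5,6,8,9}->{3,4,5}; Z {4,5,9}->{4,5}; X {5,8,9}->{8,9}
Constraint 4 (V < X) on D(V)={3,4,5} D(X)={8,9}: no change
So after constraint 4: D(X)={8,9}, size = 2

Answer: 2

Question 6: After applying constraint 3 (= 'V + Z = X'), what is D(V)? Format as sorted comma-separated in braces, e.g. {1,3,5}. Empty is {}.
Answer: {3,4,5}

Derivation:
Constraint 1 (Z != V) on D(Z)={4,5,9} D(V)={3,4,5,6,8,9}: no change
Constraint 2 (V != X) on D(V)={3,4,5,6,8,9} D(X)={5,8,9}: no change
Constraint 3 (V + Z = X) on D(V)={3,4,5,6,8,9} D(Z)={4,5,9} D(X)={5,8,9}: V {3,4,5,6,8,9}->{3,4,5}; Z {4,5,9}->{4,5}; X {5,8,9}->{8,9}
So after constraint 3: D(V) = {3,4,5}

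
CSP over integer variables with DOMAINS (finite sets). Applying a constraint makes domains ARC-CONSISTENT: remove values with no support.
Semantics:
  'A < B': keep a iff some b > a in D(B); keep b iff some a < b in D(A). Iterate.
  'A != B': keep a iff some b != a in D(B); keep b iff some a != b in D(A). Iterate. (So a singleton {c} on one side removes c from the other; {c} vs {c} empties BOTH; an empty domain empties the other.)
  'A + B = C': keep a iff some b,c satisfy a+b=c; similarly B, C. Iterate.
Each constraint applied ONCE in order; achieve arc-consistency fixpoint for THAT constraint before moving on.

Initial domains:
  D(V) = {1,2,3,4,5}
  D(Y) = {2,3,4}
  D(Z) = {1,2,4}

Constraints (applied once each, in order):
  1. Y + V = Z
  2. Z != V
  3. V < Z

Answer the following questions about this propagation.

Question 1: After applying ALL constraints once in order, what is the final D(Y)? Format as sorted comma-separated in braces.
Constraint 1 (Y + V = Z) on D(Y)={2,3,4} D(V)={1,2,3,4,5} D(Z)={1,2,4}: Y {2,3,4}->{2,3}; V {1,2,3,4,5}->{1,2}; Z {1,2,4}->{4}
Constraint 2 (Z != V) on D(Z)={4} D(V)={1,2}: no change
Constraint 3 (V < Z) on D(V)={1,2} D(Z)={4}: no change
So after all 3 constraints: D(Y) = {2,3}

Answer: {2,3}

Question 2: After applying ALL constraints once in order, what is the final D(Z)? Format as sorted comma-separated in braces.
Constraint 1 (Y + V = Z) on D(Y)={2,3,4} D(V)={1,2,3,4,5} D(Z)={1,2,4}: Y {2,3,4}->{2,3}; V {1,2,3,4,5}->{1,2}; Z {1,2,4}->{4}
Constraint 2 (Z != V) on D(Z)={4} D(V)={1,2}: no change
Constraint 3 (V < Z) on D(V)={1,2} D(Z)={4}: no change
So after all 3 constraints: D(Z) = {4}

Answer: {4}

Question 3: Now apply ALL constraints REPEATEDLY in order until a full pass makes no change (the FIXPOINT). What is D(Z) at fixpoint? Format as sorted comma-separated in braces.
Answer: {4}

Derivation:
pass 0 (initial): D(Z)={1,2,4}
pass 1: V {1,2,3,4,5}->{1,2}; Y {2,3,4}->{2,3}; Z {1,2,4}->{4}
pass 2: no change
Fixpoint after 2 passes: D(Z) = {4}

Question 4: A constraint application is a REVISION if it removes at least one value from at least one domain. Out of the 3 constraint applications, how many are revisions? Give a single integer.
Answer: 1

Derivation:
Constraint 1 (Y + V = Z) on D(Y)={2,3,4} D(V)={1,2,3,4,5} D(Z)={1,2,4}: Y {2,3,4}->{2,3}; V {1,2,3,4,5}->{1,2}; Z {1,2,4}->{4} => REVISION
Constraint 2 (Z != V) on D(Z)={4} D(V)={1,2}: no change => not a revision
Constraint 3 (V < Z) on D(V)={1,2} D(Z)={4}: no change => not a revision
Total revisions = 1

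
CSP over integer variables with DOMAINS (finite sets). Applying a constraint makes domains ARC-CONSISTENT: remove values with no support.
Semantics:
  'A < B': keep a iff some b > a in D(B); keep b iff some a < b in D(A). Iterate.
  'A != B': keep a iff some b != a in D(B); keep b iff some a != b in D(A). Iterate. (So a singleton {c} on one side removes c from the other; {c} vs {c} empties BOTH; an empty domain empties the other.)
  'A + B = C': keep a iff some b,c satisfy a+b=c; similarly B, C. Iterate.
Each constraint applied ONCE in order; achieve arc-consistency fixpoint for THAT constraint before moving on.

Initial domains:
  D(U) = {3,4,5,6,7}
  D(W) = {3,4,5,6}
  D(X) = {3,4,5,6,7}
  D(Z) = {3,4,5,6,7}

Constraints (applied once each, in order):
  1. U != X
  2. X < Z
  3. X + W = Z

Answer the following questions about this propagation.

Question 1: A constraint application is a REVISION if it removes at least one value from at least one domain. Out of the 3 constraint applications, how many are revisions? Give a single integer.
Constraint 1 (U != X) on D(U)={3,4,5,6,7} D(X)={3,4,5,6,7}: no change => not a revision
Constraint 2 (X < Z) on D(X)={3,4,5,6,7} D(Z)={3,4,5,6,7}: X {3,4,5,6,7}->{3,4,5,6}; Z {3,4,5,6,7}->{4,5,6,7} => REVISION
Constraint 3 (X + W = Z) on D(X)={3,4,5,6} D(W)={3,4,5,6} D(Z)={4,5,6,7}: X {3,4,5,6}->{3,4}; W {3,4,5,6}->{3,4}; Z {4,5,6,7}->{6,7} => REVISION
Total revisions = 2

Answer: 2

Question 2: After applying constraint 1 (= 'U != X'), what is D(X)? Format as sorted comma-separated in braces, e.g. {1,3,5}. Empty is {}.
Constraint 1 (U != X) on D(U)={3,4,5,6,7} D(X)={3,4,5,6,7}: no change
So after constraint 1: D(X) = {3,4,5,6,7}

Answer: {3,4,5,6,7}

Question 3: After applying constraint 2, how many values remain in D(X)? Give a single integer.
Constraint 1 (U != X) on D(U)={3,4,5,6,7} D(X)={3,4,5,6,7}: no change
Constraint 2 (X < Z) on D(X)={3,4,5,6,7} D(Z)={3,4,5,6,7}: X {3,4,5,6,7}->{3,4,5,6}; Z {3,4,5,6,7}->{4,5,6,7}
So after constraint 2: D(X)={3,4,5,6}, size = 4

Answer: 4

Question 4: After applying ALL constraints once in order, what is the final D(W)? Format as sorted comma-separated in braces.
Answer: {3,4}

Derivation:
Constraint 1 (U != X) on D(U)={3,4,5,6,7} D(X)={3,4,5,6,7}: no change
Constraint 2 (X < Z) on D(X)={3,4,5,6,7} D(Z)={3,4,5,6,7}: X {3,4,5,6,7}->{3,4,5,6}; Z {3,4,5,6,7}->{4,5,6,7}
Constraint 3 (X + W = Z) on D(X)={3,4,5,6} D(W)={3,4,5,6} D(Z)={4,5,6,7}: X {3,4,5,6}->{3,4}; W {3,4,5,6}->{3,4}; Z {4,5,6,7}->{6,7}
So after all 3 constraints: D(W) = {3,4}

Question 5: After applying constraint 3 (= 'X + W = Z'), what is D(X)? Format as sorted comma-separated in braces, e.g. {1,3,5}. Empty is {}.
Answer: {3,4}

Derivation:
Constraint 1 (U != X) on D(U)={3,4,5,6,7} D(X)={3,4,5,6,7}: no change
Constraint 2 (X < Z) on D(X)={3,4,5,6,7} D(Z)={3,4,5,6,7}: X {3,4,5,6,7}->{3,4,5,6}; Z {3,4,5,6,7}->{4,5,6,7}
Constraint 3 (X + W = Z) on D(X)={3,4,5,6} D(W)={3,4,5,6} D(Z)={4,5,6,7}: X {3,4,5,6}->{3,4}; W {3,4,5,6}->{3,4}; Z {4,5,6,7}->{6,7}
So after constraint 3: D(X) = {3,4}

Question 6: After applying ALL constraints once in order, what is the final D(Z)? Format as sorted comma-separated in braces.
Constraint 1 (U != X) on D(U)={3,4,5,6,7} D(X)={3,4,5,6,7}: no change
Constraint 2 (X < Z) on D(X)={3,4,5,6,7} D(Z)={3,4,5,6,7}: X {3,4,5,6,7}->{3,4,5,6}; Z {3,4,5,6,7}->{4,5,6,7}
Constraint 3 (X + W = Z) on D(X)={3,4,5,6} D(W)={3,4,5,6} D(Z)={4,5,6,7}: X {3,4,5,6}->{3,4}; W {3,4,5,6}->{3,4}; Z {4,5,6,7}->{6,7}
So after all 3 constraints: D(Z) = {6,7}

Answer: {6,7}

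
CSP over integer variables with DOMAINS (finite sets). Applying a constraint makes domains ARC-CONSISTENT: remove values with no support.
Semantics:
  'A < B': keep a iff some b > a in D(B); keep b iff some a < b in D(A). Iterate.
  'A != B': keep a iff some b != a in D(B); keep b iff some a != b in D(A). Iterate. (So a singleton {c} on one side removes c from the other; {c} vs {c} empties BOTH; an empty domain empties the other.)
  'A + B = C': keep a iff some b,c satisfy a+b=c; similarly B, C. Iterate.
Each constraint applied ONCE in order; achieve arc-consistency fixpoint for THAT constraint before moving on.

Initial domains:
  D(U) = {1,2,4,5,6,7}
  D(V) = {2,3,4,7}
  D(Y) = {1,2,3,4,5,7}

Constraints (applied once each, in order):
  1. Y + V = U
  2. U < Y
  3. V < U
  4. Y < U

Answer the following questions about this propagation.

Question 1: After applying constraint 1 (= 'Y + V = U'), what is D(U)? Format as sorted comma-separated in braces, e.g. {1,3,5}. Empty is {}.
Constraint 1 (Y + V = U) on D(Y)={1,2,3,4,5,7} D(V)={2,3,4,7} D(U)={1,2,4,5,6,7}: Y {1,2,3,4,5,7}->{1,2,3,4,5}; V {2,3,4,7}->{2,3,4}; U {1,2,4,5,6,7}->{4,5,6,7}
So after constraint 1: D(U) = {4,5,6,7}

Answer: {4,5,6,7}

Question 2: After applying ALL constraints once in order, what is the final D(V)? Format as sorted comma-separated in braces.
Constraint 1 (Y + V = U) on D(Y)={1,2,3,4,5,7} D(V)={2,3,4,7} D(U)={1,2,4,5,6,7}: Y {1,2,3,4,5,7}->{1,2,3,4,5}; V {2,3,4,7}->{2,3,4}; U {1,2,4,5,6,7}->{4,5,6,7}
Constraint 2 (U < Y) on D(U)={4,5,6,7} D(Y)={1,2,3,4,5}: U {4,5,6,7}->{4}; Y {1,2,3,4,5}->{5}
Constraint 3 (V < U) on D(V)={2,3,4} D(U)={4}: V {2,3,4}->{2,3}
Constraint 4 (Y < U) on D(Y)={5} D(U)={4}: Y {5}->{}; U {4}->{}
So after all 4 constraints: D(V) = {2,3}

Answer: {2,3}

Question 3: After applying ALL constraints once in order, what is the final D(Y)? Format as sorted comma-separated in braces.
Constraint 1 (Y + V = U) on D(Y)={1,2,3,4,5,7} D(V)={2,3,4,7} D(U)={1,2,4,5,6,7}: Y {1,2,3,4,5,7}->{1,2,3,4,5}; V {2,3,4,7}->{2,3,4}; U {1,2,4,5,6,7}->{4,5,6,7}
Constraint 2 (U < Y) on D(U)={4,5,6,7} D(Y)={1,2,3,4,5}: U {4,5,6,7}->{4}; Y {1,2,3,4,5}->{5}
Constraint 3 (V < U) on D(V)={2,3,4} D(U)={4}: V {2,3,4}->{2,3}
Constraint 4 (Y < U) on D(Y)={5} D(U)={4}: Y {5}->{}; U {4}->{}
So after all 4 constraints: D(Y) = {}

Answer: {}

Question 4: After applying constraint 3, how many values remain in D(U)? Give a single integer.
Constraint 1 (Y + V = U) on D(Y)={1,2,3,4,5,7} D(V)={2,3,4,7} D(U)={1,2,4,5,6,7}: Y {1,2,3,4,5,7}->{1,2,3,4,5}; V {2,3,4,7}->{2,3,4}; U {1,2,4,5,6,7}->{4,5,6,7}
Constraint 2 (U < Y) on D(U)={4,5,6,7} D(Y)={1,2,3,4,5}: U {4,5,6,7}->{4}; Y {1,2,3,4,5}->{5}
Constraint 3 (V < U) on D(V)={2,3,4} D(U)={4}: V {2,3,4}->{2,3}
So after constraint 3: D(U)={4}, size = 1

Answer: 1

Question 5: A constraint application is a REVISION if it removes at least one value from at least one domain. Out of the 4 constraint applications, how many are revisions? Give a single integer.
Constraint 1 (Y + V = U) on D(Y)={1,2,3,4,5,7} D(V)={2,3,4,7} D(U)={1,2,4,5,6,7}: Y {1,2,3,4,5,7}->{1,2,3,4,5}; V {2,3,4,7}->{2,3,4}; U {1,2,4,5,6,7}->{4,5,6,7} => REVISION
Constraint 2 (U < Y) on D(U)={4,5,6,7} D(Y)={1,2,3,4,5}: U {4,5,6,7}->{4}; Y {1,2,3,4,5}->{5} => REVISION
Constraint 3 (V < U) on D(V)={2,3,4} D(U)={4}: V {2,3,4}->{2,3} => REVISION
Constraint 4 (Y < U) on D(Y)={5} D(U)={4}: Y {5}->{}; U {4}->{} => REVISION
Total revisions = 4

Answer: 4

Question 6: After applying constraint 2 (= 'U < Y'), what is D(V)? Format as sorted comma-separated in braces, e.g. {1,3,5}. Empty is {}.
Constraint 1 (Y + V = U) on D(Y)={1,2,3,4,5,7} D(V)={2,3,4,7} D(U)={1,2,4,5,6,7}: Y {1,2,3,4,5,7}->{1,2,3,4,5}; V {2,3,4,7}->{2,3,4}; U {1,2,4,5,6,7}->{4,5,6,7}
Constraint 2 (U < Y) on D(U)={4,5,6,7} D(Y)={1,2,3,4,5}: U {4,5,6,7}->{4}; Y {1,2,3,4,5}->{5}
So after constraint 2: D(V) = {2,3,4}

Answer: {2,3,4}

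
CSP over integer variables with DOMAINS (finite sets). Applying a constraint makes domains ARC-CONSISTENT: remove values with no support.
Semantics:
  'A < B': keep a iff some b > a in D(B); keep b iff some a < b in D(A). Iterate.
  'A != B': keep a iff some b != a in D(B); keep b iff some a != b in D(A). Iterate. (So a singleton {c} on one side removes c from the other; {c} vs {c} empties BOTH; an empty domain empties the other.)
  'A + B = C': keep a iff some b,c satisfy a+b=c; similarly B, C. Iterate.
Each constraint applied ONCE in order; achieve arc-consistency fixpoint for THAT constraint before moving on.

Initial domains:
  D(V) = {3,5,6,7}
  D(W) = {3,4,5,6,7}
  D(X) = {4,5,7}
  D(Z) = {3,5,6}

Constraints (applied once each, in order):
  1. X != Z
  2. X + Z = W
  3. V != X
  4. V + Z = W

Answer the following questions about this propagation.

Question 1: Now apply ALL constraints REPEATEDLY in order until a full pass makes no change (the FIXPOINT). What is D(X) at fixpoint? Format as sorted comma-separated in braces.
pass 0 (initial): D(X)={4,5,7}
pass 1: V {3,5,6,7}->{}; W {3,4,5,6,7}->{}; X {4,5,7}->{4}; Z {3,5,6}->{}
pass 2: X {4}->{}
pass 3: no change
Fixpoint after 3 passes: D(X) = {}

Answer: {}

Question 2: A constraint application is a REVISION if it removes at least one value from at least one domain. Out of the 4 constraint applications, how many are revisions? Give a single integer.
Answer: 2

Derivation:
Constraint 1 (X != Z) on D(X)={4,5,7} D(Z)={3,5,6}: no change => not a revision
Constraint 2 (X + Z = W) on D(X)={4,5,7} D(Z)={3,5,6} D(W)={3,4,5,6,7}: X {4,5,7}->{4}; Z {3,5,6}->{3}; W {3,4,5,6,7}->{7} => REVISION
Constraint 3 (V != X) on D(V)={3,5,6,7} D(X)={4}: no change => not a revision
Constraint 4 (V + Z = W) on D(V)={3,5,6,7} D(Z)={3} D(W)={7}: V {3,5,6,7}->{}; Z {3}->{}; W {7}->{} => REVISION
Total revisions = 2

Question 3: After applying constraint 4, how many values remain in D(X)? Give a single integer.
Answer: 1

Derivation:
Constraint 1 (X != Z) on D(X)={4,5,7} D(Z)={3,5,6}: no change
Constraint 2 (X + Z = W) on D(X)={4,5,7} D(Z)={3,5,6} D(W)={3,4,5,6,7}: X {4,5,7}->{4}; Z {3,5,6}->{3}; W {3,4,5,6,7}->{7}
Constraint 3 (V != X) on D(V)={3,5,6,7} D(X)={4}: no change
Constraint 4 (V + Z = W) on D(V)={3,5,6,7} D(Z)={3} D(W)={7}: V {3,5,6,7}->{}; Z {3}->{}; W {7}->{}
So after constraint 4: D(X)={4}, size = 1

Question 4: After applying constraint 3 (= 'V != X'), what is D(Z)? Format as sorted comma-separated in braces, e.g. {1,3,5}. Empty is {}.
Answer: {3}

Derivation:
Constraint 1 (X != Z) on D(X)={4,5,7} D(Z)={3,5,6}: no change
Constraint 2 (X + Z = W) on D(X)={4,5,7} D(Z)={3,5,6} D(W)={3,4,5,6,7}: X {4,5,7}->{4}; Z {3,5,6}->{3}; W {3,4,5,6,7}->{7}
Constraint 3 (V != X) on D(V)={3,5,6,7} D(X)={4}: no change
So after constraint 3: D(Z) = {3}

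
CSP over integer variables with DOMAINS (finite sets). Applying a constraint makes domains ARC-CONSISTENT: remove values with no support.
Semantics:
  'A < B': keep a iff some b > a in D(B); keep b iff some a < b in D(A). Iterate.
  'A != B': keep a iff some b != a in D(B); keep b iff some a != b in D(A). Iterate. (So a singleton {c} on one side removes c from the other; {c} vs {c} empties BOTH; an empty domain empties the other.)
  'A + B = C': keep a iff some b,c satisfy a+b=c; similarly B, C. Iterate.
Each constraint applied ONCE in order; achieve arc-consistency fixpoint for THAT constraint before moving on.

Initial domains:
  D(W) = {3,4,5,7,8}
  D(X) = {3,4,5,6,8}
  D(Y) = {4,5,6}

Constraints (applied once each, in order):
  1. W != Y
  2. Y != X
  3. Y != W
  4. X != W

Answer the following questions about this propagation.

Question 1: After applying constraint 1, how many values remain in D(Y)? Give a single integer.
Answer: 3

Derivation:
Constraint 1 (W != Y) on D(W)={3,4,5,7,8} D(Y)={4,5,6}: no change
So after constraint 1: D(Y)={4,5,6}, size = 3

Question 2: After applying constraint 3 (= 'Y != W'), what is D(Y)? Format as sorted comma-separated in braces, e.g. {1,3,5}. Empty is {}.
Constraint 1 (W != Y) on D(W)={3,4,5,7,8} D(Y)={4,5,6}: no change
Constraint 2 (Y != X) on D(Y)={4,5,6} D(X)={3,4,5,6,8}: no change
Constraint 3 (Y != W) on D(Y)={4,5,6} D(W)={3,4,5,7,8}: no change
So after constraint 3: D(Y) = {4,5,6}

Answer: {4,5,6}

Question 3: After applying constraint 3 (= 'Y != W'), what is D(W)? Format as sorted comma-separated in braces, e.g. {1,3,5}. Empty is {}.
Answer: {3,4,5,7,8}

Derivation:
Constraint 1 (W != Y) on D(W)={3,4,5,7,8} D(Y)={4,5,6}: no change
Constraint 2 (Y != X) on D(Y)={4,5,6} D(X)={3,4,5,6,8}: no change
Constraint 3 (Y != W) on D(Y)={4,5,6} D(W)={3,4,5,7,8}: no change
So after constraint 3: D(W) = {3,4,5,7,8}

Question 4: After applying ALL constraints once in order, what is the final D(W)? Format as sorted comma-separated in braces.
Constraint 1 (W != Y) on D(W)={3,4,5,7,8} D(Y)={4,5,6}: no change
Constraint 2 (Y != X) on D(Y)={4,5,6} D(X)={3,4,5,6,8}: no change
Constraint 3 (Y != W) on D(Y)={4,5,6} D(W)={3,4,5,7,8}: no change
Constraint 4 (X != W) on D(X)={3,4,5,6,8} D(W)={3,4,5,7,8}: no change
So after all 4 constraints: D(W) = {3,4,5,7,8}

Answer: {3,4,5,7,8}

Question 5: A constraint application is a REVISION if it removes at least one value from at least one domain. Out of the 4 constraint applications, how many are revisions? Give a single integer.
Constraint 1 (W != Y) on D(W)={3,4,5,7,8} D(Y)={4,5,6}: no change => not a revision
Constraint 2 (Y != X) on D(Y)={4,5,6} D(X)={3,4,5,6,8}: no change => not a revision
Constraint 3 (Y != W) on D(Y)={4,5,6} D(W)={3,4,5,7,8}: no change => not a revision
Constraint 4 (X != W) on D(X)={3,4,5,6,8} D(W)={3,4,5,7,8}: no change => not a revision
Total revisions = 0

Answer: 0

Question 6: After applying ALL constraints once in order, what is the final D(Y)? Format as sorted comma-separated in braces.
Answer: {4,5,6}

Derivation:
Constraint 1 (W != Y) on D(W)={3,4,5,7,8} D(Y)={4,5,6}: no change
Constraint 2 (Y != X) on D(Y)={4,5,6} D(X)={3,4,5,6,8}: no change
Constraint 3 (Y != W) on D(Y)={4,5,6} D(W)={3,4,5,7,8}: no change
Constraint 4 (X != W) on D(X)={3,4,5,6,8} D(W)={3,4,5,7,8}: no change
So after all 4 constraints: D(Y) = {4,5,6}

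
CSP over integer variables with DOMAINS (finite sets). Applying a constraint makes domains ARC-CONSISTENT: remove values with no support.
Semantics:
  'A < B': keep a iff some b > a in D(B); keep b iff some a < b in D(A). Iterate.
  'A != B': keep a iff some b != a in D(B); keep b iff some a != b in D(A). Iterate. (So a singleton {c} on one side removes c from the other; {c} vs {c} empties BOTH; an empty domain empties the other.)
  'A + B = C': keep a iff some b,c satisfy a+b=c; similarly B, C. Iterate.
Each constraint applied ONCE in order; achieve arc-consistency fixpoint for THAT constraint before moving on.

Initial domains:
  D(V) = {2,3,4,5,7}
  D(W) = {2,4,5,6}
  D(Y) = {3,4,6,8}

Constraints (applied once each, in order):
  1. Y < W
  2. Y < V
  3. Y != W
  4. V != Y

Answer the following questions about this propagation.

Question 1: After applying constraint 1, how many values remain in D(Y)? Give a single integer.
Answer: 2

Derivation:
Constraint 1 (Y < W) on D(Y)={3,4,6,8} D(W)={2,4,5,6}: Y {3,4,6,8}->{3,4}; W {2,4,5,6}->{4,5,6}
So after constraint 1: D(Y)={3,4}, size = 2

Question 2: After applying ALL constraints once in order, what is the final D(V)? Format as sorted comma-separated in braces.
Constraint 1 (Y < W) on D(Y)={3,4,6,8} D(W)={2,4,5,6}: Y {3,4,6,8}->{3,4}; W {2,4,5,6}->{4,5,6}
Constraint 2 (Y < V) on D(Y)={3,4} D(V)={2,3,4,5,7}: V {2,3,4,5,7}->{4,5,7}
Constraint 3 (Y != W) on D(Y)={3,4} D(W)={4,5,6}: no change
Constraint 4 (V != Y) on D(V)={4,5,7} D(Y)={3,4}: no change
So after all 4 constraints: D(V) = {4,5,7}

Answer: {4,5,7}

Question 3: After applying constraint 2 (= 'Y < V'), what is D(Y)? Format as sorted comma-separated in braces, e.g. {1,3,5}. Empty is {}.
Answer: {3,4}

Derivation:
Constraint 1 (Y < W) on D(Y)={3,4,6,8} D(W)={2,4,5,6}: Y {3,4,6,8}->{3,4}; W {2,4,5,6}->{4,5,6}
Constraint 2 (Y < V) on D(Y)={3,4} D(V)={2,3,4,5,7}: V {2,3,4,5,7}->{4,5,7}
So after constraint 2: D(Y) = {3,4}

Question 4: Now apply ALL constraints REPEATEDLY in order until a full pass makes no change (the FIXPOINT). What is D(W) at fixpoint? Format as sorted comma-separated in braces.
Answer: {4,5,6}

Derivation:
pass 0 (initial): D(W)={2,4,5,6}
pass 1: V {2,3,4,5,7}->{4,5,7}; W {2,4,5,6}->{4,5,6}; Y {3,4,6,8}->{3,4}
pass 2: no change
Fixpoint after 2 passes: D(W) = {4,5,6}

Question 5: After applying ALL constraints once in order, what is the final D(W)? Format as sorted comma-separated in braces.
Answer: {4,5,6}

Derivation:
Constraint 1 (Y < W) on D(Y)={3,4,6,8} D(W)={2,4,5,6}: Y {3,4,6,8}->{3,4}; W {2,4,5,6}->{4,5,6}
Constraint 2 (Y < V) on D(Y)={3,4} D(V)={2,3,4,5,7}: V {2,3,4,5,7}->{4,5,7}
Constraint 3 (Y != W) on D(Y)={3,4} D(W)={4,5,6}: no change
Constraint 4 (V != Y) on D(V)={4,5,7} D(Y)={3,4}: no change
So after all 4 constraints: D(W) = {4,5,6}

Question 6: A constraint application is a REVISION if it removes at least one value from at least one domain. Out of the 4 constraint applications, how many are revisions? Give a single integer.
Constraint 1 (Y < W) on D(Y)={3,4,6,8} D(W)={2,4,5,6}: Y {3,4,6,8}->{3,4}; W {2,4,5,6}->{4,5,6} => REVISION
Constraint 2 (Y < V) on D(Y)={3,4} D(V)={2,3,4,5,7}: V {2,3,4,5,7}->{4,5,7} => REVISION
Constraint 3 (Y != W) on D(Y)={3,4} D(W)={4,5,6}: no change => not a revision
Constraint 4 (V != Y) on D(V)={4,5,7} D(Y)={3,4}: no change => not a revision
Total revisions = 2

Answer: 2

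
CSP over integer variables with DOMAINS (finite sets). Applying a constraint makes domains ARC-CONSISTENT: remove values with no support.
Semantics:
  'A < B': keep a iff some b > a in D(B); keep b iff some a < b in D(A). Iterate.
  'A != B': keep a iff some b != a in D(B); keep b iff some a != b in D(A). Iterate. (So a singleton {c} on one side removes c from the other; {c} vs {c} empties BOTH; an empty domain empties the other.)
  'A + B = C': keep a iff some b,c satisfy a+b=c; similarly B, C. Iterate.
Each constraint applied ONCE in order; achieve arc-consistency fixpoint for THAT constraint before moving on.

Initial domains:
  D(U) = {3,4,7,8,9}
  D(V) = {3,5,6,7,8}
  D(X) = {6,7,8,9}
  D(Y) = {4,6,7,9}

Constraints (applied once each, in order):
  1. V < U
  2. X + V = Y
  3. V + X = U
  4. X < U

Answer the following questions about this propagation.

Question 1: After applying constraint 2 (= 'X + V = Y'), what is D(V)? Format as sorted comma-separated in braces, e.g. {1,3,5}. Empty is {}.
Answer: {3}

Derivation:
Constraint 1 (V < U) on D(V)={3,5,6,7,8} D(U)={3,4,7,8,9}: U {3,4,7,8,9}->{4,7,8,9}
Constraint 2 (X + V = Y) on D(X)={6,7,8,9} D(V)={3,5,6,7,8} D(Y)={4,6,7,9}: X {6,7,8,9}->{6}; V {3,5,6,7,8}->{3}; Y {4,6,7,9}->{9}
So after constraint 2: D(V) = {3}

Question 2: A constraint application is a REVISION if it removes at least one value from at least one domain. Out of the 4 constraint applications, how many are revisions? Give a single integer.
Constraint 1 (V < U) on D(V)={3,5,6,7,8} D(U)={3,4,7,8,9}: U {3,4,7,8,9}->{4,7,8,9} => REVISION
Constraint 2 (X + V = Y) on D(X)={6,7,8,9} D(V)={3,5,6,7,8} D(Y)={4,6,7,9}: X {6,7,8,9}->{6}; V {3,5,6,7,8}->{3}; Y {4,6,7,9}->{9} => REVISION
Constraint 3 (V + X = U) on D(V)={3} D(X)={6} D(U)={4,7,8,9}: U {4,7,8,9}->{9} => REVISION
Constraint 4 (X < U) on D(X)={6} D(U)={9}: no change => not a revision
Total revisions = 3

Answer: 3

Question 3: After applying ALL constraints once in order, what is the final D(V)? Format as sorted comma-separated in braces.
Constraint 1 (V < U) on D(V)={3,5,6,7,8} D(U)={3,4,7,8,9}: U {3,4,7,8,9}->{4,7,8,9}
Constraint 2 (X + V = Y) on D(X)={6,7,8,9} D(V)={3,5,6,7,8} D(Y)={4,6,7,9}: X {6,7,8,9}->{6}; V {3,5,6,7,8}->{3}; Y {4,6,7,9}->{9}
Constraint 3 (V + X = U) on D(V)={3} D(X)={6} D(U)={4,7,8,9}: U {4,7,8,9}->{9}
Constraint 4 (X < U) on D(X)={6} D(U)={9}: no change
So after all 4 constraints: D(V) = {3}

Answer: {3}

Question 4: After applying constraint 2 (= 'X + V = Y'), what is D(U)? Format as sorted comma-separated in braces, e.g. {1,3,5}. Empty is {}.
Constraint 1 (V < U) on D(V)={3,5,6,7,8} D(U)={3,4,7,8,9}: U {3,4,7,8,9}->{4,7,8,9}
Constraint 2 (X + V = Y) on D(X)={6,7,8,9} D(V)={3,5,6,7,8} D(Y)={4,6,7,9}: X {6,7,8,9}->{6}; V {3,5,6,7,8}->{3}; Y {4,6,7,9}->{9}
So after constraint 2: D(U) = {4,7,8,9}

Answer: {4,7,8,9}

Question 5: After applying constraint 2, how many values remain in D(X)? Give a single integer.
Constraint 1 (V < U) on D(V)={3,5,6,7,8} D(U)={3,4,7,8,9}: U {3,4,7,8,9}->{4,7,8,9}
Constraint 2 (X + V = Y) on D(X)={6,7,8,9} D(V)={3,5,6,7,8} D(Y)={4,6,7,9}: X {6,7,8,9}->{6}; V {3,5,6,7,8}->{3}; Y {4,6,7,9}->{9}
So after constraint 2: D(X)={6}, size = 1

Answer: 1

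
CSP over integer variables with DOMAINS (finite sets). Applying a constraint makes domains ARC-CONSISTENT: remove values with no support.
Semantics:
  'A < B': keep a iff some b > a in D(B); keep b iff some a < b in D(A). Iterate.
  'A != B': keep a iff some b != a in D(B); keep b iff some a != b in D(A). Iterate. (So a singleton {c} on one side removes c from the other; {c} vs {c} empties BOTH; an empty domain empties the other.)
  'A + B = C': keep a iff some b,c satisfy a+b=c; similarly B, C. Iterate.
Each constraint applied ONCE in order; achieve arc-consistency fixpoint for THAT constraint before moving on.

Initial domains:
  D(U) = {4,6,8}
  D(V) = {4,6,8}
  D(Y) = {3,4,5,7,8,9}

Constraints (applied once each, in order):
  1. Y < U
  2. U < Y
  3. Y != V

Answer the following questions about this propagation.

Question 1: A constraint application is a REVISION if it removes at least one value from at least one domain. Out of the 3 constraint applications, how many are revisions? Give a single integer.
Constraint 1 (Y < U) on D(Y)={3,4,5,7,8,9} D(U)={4,6,8}: Y {3,4,5,7,8,9}->{3,4,5,7} => REVISION
Constraint 2 (U < Y) on D(U)={4,6,8} D(Y)={3,4,5,7}: U {4,6,8}->{4,6}; Y {3,4,5,7}->{5,7} => REVISION
Constraint 3 (Y != V) on D(Y)={5,7} D(V)={4,6,8}: no change => not a revision
Total revisions = 2

Answer: 2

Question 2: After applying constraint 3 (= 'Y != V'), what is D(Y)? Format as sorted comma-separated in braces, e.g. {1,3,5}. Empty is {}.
Constraint 1 (Y < U) on D(Y)={3,4,5,7,8,9} D(U)={4,6,8}: Y {3,4,5,7,8,9}->{3,4,5,7}
Constraint 2 (U < Y) on D(U)={4,6,8} D(Y)={3,4,5,7}: U {4,6,8}->{4,6}; Y {3,4,5,7}->{5,7}
Constraint 3 (Y != V) on D(Y)={5,7} D(V)={4,6,8}: no change
So after constraint 3: D(Y) = {5,7}

Answer: {5,7}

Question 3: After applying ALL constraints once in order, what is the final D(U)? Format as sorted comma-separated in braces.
Constraint 1 (Y < U) on D(Y)={3,4,5,7,8,9} D(U)={4,6,8}: Y {3,4,5,7,8,9}->{3,4,5,7}
Constraint 2 (U < Y) on D(U)={4,6,8} D(Y)={3,4,5,7}: U {4,6,8}->{4,6}; Y {3,4,5,7}->{5,7}
Constraint 3 (Y != V) on D(Y)={5,7} D(V)={4,6,8}: no change
So after all 3 constraints: D(U) = {4,6}

Answer: {4,6}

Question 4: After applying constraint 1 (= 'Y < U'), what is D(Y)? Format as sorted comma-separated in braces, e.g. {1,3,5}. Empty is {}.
Constraint 1 (Y < U) on D(Y)={3,4,5,7,8,9} D(U)={4,6,8}: Y {3,4,5,7,8,9}->{3,4,5,7}
So after constraint 1: D(Y) = {3,4,5,7}

Answer: {3,4,5,7}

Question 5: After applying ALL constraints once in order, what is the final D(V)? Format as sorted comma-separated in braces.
Constraint 1 (Y < U) on D(Y)={3,4,5,7,8,9} D(U)={4,6,8}: Y {3,4,5,7,8,9}->{3,4,5,7}
Constraint 2 (U < Y) on D(U)={4,6,8} D(Y)={3,4,5,7}: U {4,6,8}->{4,6}; Y {3,4,5,7}->{5,7}
Constraint 3 (Y != V) on D(Y)={5,7} D(V)={4,6,8}: no change
So after all 3 constraints: D(V) = {4,6,8}

Answer: {4,6,8}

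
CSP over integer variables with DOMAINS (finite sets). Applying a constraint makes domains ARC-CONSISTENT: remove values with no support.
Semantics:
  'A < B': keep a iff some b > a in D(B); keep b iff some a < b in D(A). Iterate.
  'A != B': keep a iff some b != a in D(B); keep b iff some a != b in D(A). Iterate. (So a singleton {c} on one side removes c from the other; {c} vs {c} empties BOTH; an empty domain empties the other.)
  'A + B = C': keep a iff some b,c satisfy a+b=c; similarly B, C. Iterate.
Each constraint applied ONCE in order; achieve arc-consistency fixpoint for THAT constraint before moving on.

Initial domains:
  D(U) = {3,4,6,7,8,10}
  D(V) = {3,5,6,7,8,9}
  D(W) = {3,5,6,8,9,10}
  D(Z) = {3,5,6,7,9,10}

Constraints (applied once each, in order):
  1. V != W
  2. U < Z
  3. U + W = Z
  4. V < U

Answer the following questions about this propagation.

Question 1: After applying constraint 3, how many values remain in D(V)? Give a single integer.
Constraint 1 (V != W) on D(V)={3,5,6,7,8,9} D(W)={3,5,6,8,9,10}: no change
Constraint 2 (U < Z) on D(U)={3,4,6,7,8,10} D(Z)={3,5,6,7,9,10}: U {3,4,6,7,8,10}->{3,4,6,7,8}; Z {3,5,6,7,9,10}->{5,6,7,9,10}
Constraint 3 (U + W = Z) on D(U)={3,4,6,7,8} D(W)={3,5,6,8,9,10} D(Z)={5,6,7,9,10}: U {3,4,6,7,8}->{3,4,6,7}; W {3,5,6,8,9,10}->{3,5,6}; Z {5,6,7,9,10}->{6,7,9,10}
So after constraint 3: D(V)={3,5,6,7,8,9}, size = 6

Answer: 6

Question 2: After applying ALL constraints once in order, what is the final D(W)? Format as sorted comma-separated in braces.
Constraint 1 (V != W) on D(V)={3,5,6,7,8,9} D(W)={3,5,6,8,9,10}: no change
Constraint 2 (U < Z) on D(U)={3,4,6,7,8,10} D(Z)={3,5,6,7,9,10}: U {3,4,6,7,8,10}->{3,4,6,7,8}; Z {3,5,6,7,9,10}->{5,6,7,9,10}
Constraint 3 (U + W = Z) on D(U)={3,4,6,7,8} D(W)={3,5,6,8,9,10} D(Z)={5,6,7,9,10}: U {3,4,6,7,8}->{3,4,6,7}; W {3,5,6,8,9,10}->{3,5,6}; Z {5,6,7,9,10}->{6,7,9,10}
Constraint 4 (V < U) on D(V)={3,5,6,7,8,9} D(U)={3,4,6,7}: V {3,5,6,7,8,9}->{3,5,6}; U {3,4,6,7}->{4,6,7}
So after all 4 constraints: D(W) = {3,5,6}

Answer: {3,5,6}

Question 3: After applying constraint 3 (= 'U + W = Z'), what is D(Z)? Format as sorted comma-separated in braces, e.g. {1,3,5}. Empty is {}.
Constraint 1 (V != W) on D(V)={3,5,6,7,8,9} D(W)={3,5,6,8,9,10}: no change
Constraint 2 (U < Z) on D(U)={3,4,6,7,8,10} D(Z)={3,5,6,7,9,10}: U {3,4,6,7,8,10}->{3,4,6,7,8}; Z {3,5,6,7,9,10}->{5,6,7,9,10}
Constraint 3 (U + W = Z) on D(U)={3,4,6,7,8} D(W)={3,5,6,8,9,10} D(Z)={5,6,7,9,10}: U {3,4,6,7,8}->{3,4,6,7}; W {3,5,6,8,9,10}->{3,5,6}; Z {5,6,7,9,10}->{6,7,9,10}
So after constraint 3: D(Z) = {6,7,9,10}

Answer: {6,7,9,10}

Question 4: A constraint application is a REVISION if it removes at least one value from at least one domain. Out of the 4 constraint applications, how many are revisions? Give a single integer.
Answer: 3

Derivation:
Constraint 1 (V != W) on D(V)={3,5,6,7,8,9} D(W)={3,5,6,8,9,10}: no change => not a revision
Constraint 2 (U < Z) on D(U)={3,4,6,7,8,10} D(Z)={3,5,6,7,9,10}: U {3,4,6,7,8,10}->{3,4,6,7,8}; Z {3,5,6,7,9,10}->{5,6,7,9,10} => REVISION
Constraint 3 (U + W = Z) on D(U)={3,4,6,7,8} D(W)={3,5,6,8,9,10} D(Z)={5,6,7,9,10}: U {3,4,6,7,8}->{3,4,6,7}; W {3,5,6,8,9,10}->{3,5,6}; Z {5,6,7,9,10}->{6,7,9,10} => REVISION
Constraint 4 (V < U) on D(V)={3,5,6,7,8,9} D(U)={3,4,6,7}: V {3,5,6,7,8,9}->{3,5,6}; U {3,4,6,7}->{4,6,7} => REVISION
Total revisions = 3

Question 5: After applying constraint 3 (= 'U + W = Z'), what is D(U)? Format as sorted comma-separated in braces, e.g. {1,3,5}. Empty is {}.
Constraint 1 (V != W) on D(V)={3,5,6,7,8,9} D(W)={3,5,6,8,9,10}: no change
Constraint 2 (U < Z) on D(U)={3,4,6,7,8,10} D(Z)={3,5,6,7,9,10}: U {3,4,6,7,8,10}->{3,4,6,7,8}; Z {3,5,6,7,9,10}->{5,6,7,9,10}
Constraint 3 (U + W = Z) on D(U)={3,4,6,7,8} D(W)={3,5,6,8,9,10} D(Z)={5,6,7,9,10}: U {3,4,6,7,8}->{3,4,6,7}; W {3,5,6,8,9,10}->{3,5,6}; Z {5,6,7,9,10}->{6,7,9,10}
So after constraint 3: D(U) = {3,4,6,7}

Answer: {3,4,6,7}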